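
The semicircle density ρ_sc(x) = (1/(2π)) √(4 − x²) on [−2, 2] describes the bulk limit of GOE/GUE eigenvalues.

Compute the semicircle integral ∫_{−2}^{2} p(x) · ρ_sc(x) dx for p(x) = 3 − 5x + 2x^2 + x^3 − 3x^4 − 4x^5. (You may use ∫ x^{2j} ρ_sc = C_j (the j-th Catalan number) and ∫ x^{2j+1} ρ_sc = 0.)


Write p(x) = Σ a_i x^i, split into monomials and integrate each against ρ_sc separately.
Using ∫ x^{2j} ρ_sc = C_j = (1/(j+1)) C(2j, j) (Catalan numbers) and ∫ x^{2j+1} ρ_sc = 0 (odd monomials vanish by symmetry):
  i = 0 (even): a_0 · C_{0} = 3 · 1 = 3
  i = 1 (odd): ∫ x^1 ρ_sc = 0 (vanishes)
  i = 2 (even): a_2 · C_{1} = 2 · 1 = 2
  i = 3 (odd): ∫ x^3 ρ_sc = 0 (vanishes)
  i = 4 (even): a_4 · C_{2} = -3 · 2 = -6
  i = 5 (odd): ∫ x^5 ρ_sc = 0 (vanishes)

Summing the contributions: ∫_{−2}^{2} p(x) ρ_sc(x) dx = 3 + 2 + (-6) = -1.


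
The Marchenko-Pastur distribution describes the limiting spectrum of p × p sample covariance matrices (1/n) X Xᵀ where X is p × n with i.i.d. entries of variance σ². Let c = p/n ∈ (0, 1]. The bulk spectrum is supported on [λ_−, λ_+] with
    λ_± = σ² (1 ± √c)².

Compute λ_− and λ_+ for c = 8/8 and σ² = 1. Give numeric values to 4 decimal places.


c = 8/8 = 1.000000; √c = 1.000000.
λ_− = σ² (1 − √c)² = 1 · (1 − 1.000000)² = 1 · (0.000000)² = 0.000000.
λ_+ = σ² (1 + √c)² = 1 · (1 + 1.000000)² = 1 · (2.000000)² = 4.000000.

Rounded to 4 decimal places: λ_− ≈ 0.0000, λ_+ ≈ 4.0000.


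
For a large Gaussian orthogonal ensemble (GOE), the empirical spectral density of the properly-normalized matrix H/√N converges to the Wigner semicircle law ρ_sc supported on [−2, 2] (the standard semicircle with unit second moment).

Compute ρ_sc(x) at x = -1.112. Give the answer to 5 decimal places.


ρ_sc(x) = (1/(2π)) √(4 − x²). With x = -1.112:
  4 − x² = 4 − (-1.112)² = 4 − 1.236544 = 2.763456.
  √(4 − x²) = 1.662365.
  1/(2π) = 0.159155.
  ρ_sc(-1.112) = 0.159155 · 1.662365 = 0.264574.

Rounded to 5 decimal places: ρ_sc(-1.112) ≈ 0.26457.


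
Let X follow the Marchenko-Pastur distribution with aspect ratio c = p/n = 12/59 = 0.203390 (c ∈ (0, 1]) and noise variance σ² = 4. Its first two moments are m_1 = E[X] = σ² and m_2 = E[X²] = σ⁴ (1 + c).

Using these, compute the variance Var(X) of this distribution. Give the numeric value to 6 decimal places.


m_1 = E[X] = σ² = 4, so m_1² = 16.
m_2 = E[X²] = σ⁴ (1 + c) = 16 · (1 + 0.203390) = 16 · 1.203390 = 19.254237.
(Note m_2 − m_1² simplifies to c · σ⁴ = 0.203390 · 16.)

Var(X) = m_2 − m_1² = 19.254237 − 16 = 3.254237.


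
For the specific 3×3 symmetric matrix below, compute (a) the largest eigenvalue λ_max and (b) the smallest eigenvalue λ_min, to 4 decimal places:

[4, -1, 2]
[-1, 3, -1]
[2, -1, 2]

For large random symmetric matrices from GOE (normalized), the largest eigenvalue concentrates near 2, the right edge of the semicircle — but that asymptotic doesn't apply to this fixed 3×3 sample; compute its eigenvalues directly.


Since M is real symmetric, all three eigenvalues are real; they are the roots of det(λI − M) = λ³ − (tr M) λ² + s λ − det M, where s is the sum of the principal 2×2 minors.
tr M = 4 + 3 + 2 = 9.
s = (4·3 − (-1)²) + (4·2 − 2²) + (3·2 − (-1)²) = 11 + 4 + 5 = 20.
det M (expand along row 1) = 4·5 − (-1)·0 + 2·(-5) = 10.
Characteristic polynomial: λ³ − 9λ² + 20λ − 10 = 0.
Substitute λ = y + (tr M)/3 = y + 3.000000 to remove the quadratic term: y³ + p·y + q = 0 with p = s − (tr M)²/3 = -7.000000 and q = −2(tr M)³/27 + (tr M)·s/3 − det M = -4.000000.
Three real roots ⇒ use the trigonometric (Viète) form: r = 2√(−p/3) = 3.055050, φ = arccos(3q/(p·r)) = arccos(0.561132) = 0.975044 rad.
y_k = r·cos(φ/3 − 2πk/3) for k = 0, 1, 2 gives y = 2.895107, -0.602705, -2.292402.
λ_k = y_k + 3.000000 gives λ = 5.8951, 2.3973, 0.7076 (check: the sum is 9.0000 = tr M).

Hence λ_max = 5.8951 and λ_min = 0.7076.


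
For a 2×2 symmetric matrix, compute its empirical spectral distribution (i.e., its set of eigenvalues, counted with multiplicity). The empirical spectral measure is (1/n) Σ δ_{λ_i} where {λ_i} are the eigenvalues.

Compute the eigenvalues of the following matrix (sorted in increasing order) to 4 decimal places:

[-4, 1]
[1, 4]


Since M is real symmetric, both eigenvalues are real; they are the roots of det(λI − M) = λ² − (tr M) λ + det M.
tr M = -4 + 4 = 0.
det M = (-4)·4 − 1² = -16 − 1 = -17.
Characteristic polynomial: λ² − 17 = 0.
Discriminant Δ = (tr M)² − 4·det M = 0 − (-68) = 68; √Δ = 8.246211.
λ = (tr M ± √Δ)/2 = (0 ± 8.246211)/2, giving (tr M − √Δ)/2 = -4.1231 and (tr M + √Δ)/2 = 4.1231.

Eigenvalues sorted in increasing order: [-4.1231, 4.1231].


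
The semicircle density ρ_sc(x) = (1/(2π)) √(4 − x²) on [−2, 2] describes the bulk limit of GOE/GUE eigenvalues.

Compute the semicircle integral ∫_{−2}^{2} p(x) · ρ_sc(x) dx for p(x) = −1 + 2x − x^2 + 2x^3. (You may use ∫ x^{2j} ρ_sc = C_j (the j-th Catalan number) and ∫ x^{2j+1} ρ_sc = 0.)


Write p(x) = Σ a_i x^i, split into monomials and integrate each against ρ_sc separately.
Using ∫ x^{2j} ρ_sc = C_j = (1/(j+1)) C(2j, j) (Catalan numbers) and ∫ x^{2j+1} ρ_sc = 0 (odd monomials vanish by symmetry):
  i = 0 (even): a_0 · C_{0} = -1 · 1 = -1
  i = 1 (odd): ∫ x^1 ρ_sc = 0 (vanishes)
  i = 2 (even): a_2 · C_{1} = -1 · 1 = -1
  i = 3 (odd): ∫ x^3 ρ_sc = 0 (vanishes)

Summing the contributions: ∫_{−2}^{2} p(x) ρ_sc(x) dx = (-1) + (-1) = -2.


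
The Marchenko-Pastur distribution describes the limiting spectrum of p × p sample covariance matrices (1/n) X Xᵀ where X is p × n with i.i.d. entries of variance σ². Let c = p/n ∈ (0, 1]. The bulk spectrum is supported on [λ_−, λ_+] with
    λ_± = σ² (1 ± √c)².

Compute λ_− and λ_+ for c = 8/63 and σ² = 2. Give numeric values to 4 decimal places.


c = 8/63 = 0.126984; √c = 0.356348.
λ_− = σ² (1 − √c)² = 2 · (1 − 0.356348)² = 2 · (0.643652)² = 0.828575.
λ_+ = σ² (1 + √c)² = 2 · (1 + 0.356348)² = 2 · (1.356348)² = 3.679362.

Rounded to 4 decimal places: λ_− ≈ 0.8286, λ_+ ≈ 3.6794.


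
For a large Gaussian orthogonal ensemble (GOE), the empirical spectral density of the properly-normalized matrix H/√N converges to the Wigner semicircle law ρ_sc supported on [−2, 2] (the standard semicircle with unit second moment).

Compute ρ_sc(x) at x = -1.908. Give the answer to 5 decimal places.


ρ_sc(x) = (1/(2π)) √(4 − x²). With x = -1.908:
  4 − x² = 4 − (-1.908)² = 4 − 3.640464 = 0.359536.
  √(4 − x²) = 0.599613.
  1/(2π) = 0.159155.
  ρ_sc(-1.908) = 0.159155 · 0.599613 = 0.095431.

Rounded to 5 decimal places: ρ_sc(-1.908) ≈ 0.09543.


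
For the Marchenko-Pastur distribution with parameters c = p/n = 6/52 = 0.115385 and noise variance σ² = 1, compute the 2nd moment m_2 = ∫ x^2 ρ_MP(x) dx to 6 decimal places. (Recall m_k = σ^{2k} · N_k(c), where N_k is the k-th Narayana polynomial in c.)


E[X²] = σ⁴ (1 + c) (second MP moment). With σ² = 1 (so σ⁴ = 1) and c = 6/52 = 0.115385: E[X²] = 1 · (1 + 0.115385) = 1 · 1.115385.

So E[X^2] = 1.115385.


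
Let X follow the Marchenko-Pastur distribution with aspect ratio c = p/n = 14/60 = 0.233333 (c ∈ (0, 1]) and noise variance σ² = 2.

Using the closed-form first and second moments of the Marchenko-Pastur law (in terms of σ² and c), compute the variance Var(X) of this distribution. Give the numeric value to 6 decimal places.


Recall the MP moments m_1 = E[X] = σ² and m_2 = E[X²] = σ⁴ (1 + c).
m_1 = E[X] = σ² = 2, so m_1² = 4.
m_2 = E[X²] = σ⁴ (1 + c) = 4 · (1 + 0.233333) = 4 · 1.233333 = 4.933333.
(Note m_2 − m_1² simplifies to c · σ⁴ = 0.233333 · 4.)

Var(X) = m_2 − m_1² = 4.933333 − 4 = 0.933333.


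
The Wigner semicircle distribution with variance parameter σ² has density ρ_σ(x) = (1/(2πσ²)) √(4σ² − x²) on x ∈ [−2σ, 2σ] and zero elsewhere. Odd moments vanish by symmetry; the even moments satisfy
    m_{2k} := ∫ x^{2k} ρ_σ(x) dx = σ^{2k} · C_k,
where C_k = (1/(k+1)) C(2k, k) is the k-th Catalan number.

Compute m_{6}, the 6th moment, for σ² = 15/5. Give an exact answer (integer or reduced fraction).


By the scaled semicircle moment identity, m_{2k} = σ^{2k} · C_k with k = 3.
C_3 = (1/(k+1)) · C(2k, k) = (1/4) · C(6, 3) = (1/4) · 20 = 5.
σ^{2k} = (σ²)^k = (15/5)^3 = 27.

Therefore m_{6} = σ^{6} · C_3 = 27 · 5 = 135.


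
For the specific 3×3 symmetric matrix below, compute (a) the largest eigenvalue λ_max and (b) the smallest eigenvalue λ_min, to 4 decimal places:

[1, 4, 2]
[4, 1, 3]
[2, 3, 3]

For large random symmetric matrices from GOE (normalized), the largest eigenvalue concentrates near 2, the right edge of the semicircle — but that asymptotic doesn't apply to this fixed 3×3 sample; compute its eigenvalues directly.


Since M is real symmetric, all three eigenvalues are real; they are the roots of det(λI − M) = λ³ − (tr M) λ² + s λ − det M, where s is the sum of the principal 2×2 minors.
tr M = 1 + 1 + 3 = 5.
s = (1·1 − 4²) + (1·3 − 2²) + (1·3 − 3²) = -15 + (-1) + (-6) = -22.
det M (expand along row 1) = 1·(-6) − 4·6 + 2·10 = -10.
Characteristic polynomial: λ³ − 5λ² − 22λ + 10 = 0.
Substitute λ = y + (tr M)/3 = y + 1.666667 to remove the quadratic term: y³ + p·y + q = 0 with p = s − (tr M)²/3 = -30.333333 and q = −2(tr M)³/27 + (tr M)·s/3 − det M = -35.925926.
Three real roots ⇒ use the trigonometric (Viète) form: r = 2√(−p/3) = 6.359595, φ = arccos(3q/(p·r)) = arccos(0.558701) = 0.977977 rad.
y_k = r·cos(φ/3 − 2πk/3) for k = 0, 1, 2 gives y = 6.024656, -1.248534, -4.776123.
λ_k = y_k + 1.666667 gives λ = 7.6913, 0.4181, -3.1095 (check: the sum is 5.0000 = tr M).

Hence λ_max = 7.6913 and λ_min = -3.1095.


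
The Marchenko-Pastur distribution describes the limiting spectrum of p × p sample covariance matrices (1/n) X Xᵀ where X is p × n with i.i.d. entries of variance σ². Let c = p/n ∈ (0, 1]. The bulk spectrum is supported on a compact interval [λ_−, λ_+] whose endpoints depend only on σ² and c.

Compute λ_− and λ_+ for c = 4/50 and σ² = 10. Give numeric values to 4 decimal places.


c = 4/50 = 0.080000; √c = 0.282843.
λ_− = σ² (1 − √c)² = 10 · (1 − 0.282843)² = 10 · (0.717157)² = 5.143146.
λ_+ = σ² (1 + √c)² = 10 · (1 + 0.282843)² = 10 · (1.282843)² = 16.456854.

Rounded to 4 decimal places: λ_− ≈ 5.1431, λ_+ ≈ 16.4569.


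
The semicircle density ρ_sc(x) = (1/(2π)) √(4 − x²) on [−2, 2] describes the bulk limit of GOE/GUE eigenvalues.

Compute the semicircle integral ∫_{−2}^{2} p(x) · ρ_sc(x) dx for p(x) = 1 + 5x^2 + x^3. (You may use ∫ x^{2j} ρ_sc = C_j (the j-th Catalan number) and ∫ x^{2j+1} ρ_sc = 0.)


Write p(x) = Σ a_i x^i, split into monomials and integrate each against ρ_sc separately.
Using ∫ x^{2j} ρ_sc = C_j = (1/(j+1)) C(2j, j) (Catalan numbers) and ∫ x^{2j+1} ρ_sc = 0 (odd monomials vanish by symmetry):
  i = 0 (even): a_0 · C_{0} = 1 · 1 = 1
  i = 2 (even): a_2 · C_{1} = 5 · 1 = 5
  i = 3 (odd): ∫ x^3 ρ_sc = 0 (vanishes)

Summing the contributions: ∫_{−2}^{2} p(x) ρ_sc(x) dx = 1 + 5 = 6.


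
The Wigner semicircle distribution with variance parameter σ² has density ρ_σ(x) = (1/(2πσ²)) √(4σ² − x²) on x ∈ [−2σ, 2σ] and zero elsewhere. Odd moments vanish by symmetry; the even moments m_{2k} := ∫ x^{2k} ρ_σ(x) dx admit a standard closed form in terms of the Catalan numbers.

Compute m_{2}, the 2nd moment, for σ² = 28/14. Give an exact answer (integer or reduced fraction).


By the scaled semicircle moment identity, m_{2k} = σ^{2k} · C_k with k = 1.
C_1 = (1/(k+1)) · C(2k, k) = (1/2) · C(2, 1) = (1/2) · 2 = 1.
σ^{2k} = (σ²)^k = (28/14)^1 = 2.

Therefore m_{2} = σ^{2} · C_1 = 2 · 1 = 2.


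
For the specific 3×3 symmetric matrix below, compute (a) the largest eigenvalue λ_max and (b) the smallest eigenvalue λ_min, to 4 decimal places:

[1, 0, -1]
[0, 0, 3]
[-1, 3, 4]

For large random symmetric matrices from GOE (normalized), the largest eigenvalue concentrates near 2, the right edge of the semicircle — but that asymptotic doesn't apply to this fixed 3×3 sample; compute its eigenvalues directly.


Since M is real symmetric, all three eigenvalues are real; they are the roots of det(λI − M) = λ³ − (tr M) λ² + s λ − det M, where s is the sum of the principal 2×2 minors.
tr M = 1 + 0 + 4 = 5.
s = (1·0 − 0²) + (1·4 − (-1)²) + (0·4 − 3²) = 0 + 3 + (-9) = -6.
det M (expand along row 1) = 1·(-9) − 0·3 + (-1)·0 = -9.
Characteristic polynomial: λ³ − 5λ² − 6λ + 9 = 0.
Substitute λ = y + (tr M)/3 = y + 1.666667 to remove the quadratic term: y³ + p·y + q = 0 with p = s − (tr M)²/3 = -14.333333 and q = −2(tr M)³/27 + (tr M)·s/3 − det M = -10.259259.
Three real roots ⇒ use the trigonometric (Viète) form: r = 2√(−p/3) = 4.371626, φ = arccos(3q/(p·r)) = arccos(0.491187) = 1.057344 rad.
y_k = r·cos(φ/3 − 2πk/3) for k = 0, 1, 2 gives y = 4.102904, -0.744560, -3.358344.
λ_k = y_k + 1.666667 gives λ = 5.7696, 0.9221, -1.6917 (check: the sum is 5.0000 = tr M).

Hence λ_max = 5.7696 and λ_min = -1.6917.


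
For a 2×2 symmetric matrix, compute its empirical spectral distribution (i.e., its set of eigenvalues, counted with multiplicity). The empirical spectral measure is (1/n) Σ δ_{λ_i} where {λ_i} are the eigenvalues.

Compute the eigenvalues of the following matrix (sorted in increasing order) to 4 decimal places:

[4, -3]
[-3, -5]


Since M is real symmetric, both eigenvalues are real; they are the roots of det(λI − M) = λ² − (tr M) λ + det M.
tr M = 4 + (-5) = -1.
det M = 4·(-5) − (-3)² = -20 − 9 = -29.
Characteristic polynomial: λ² + λ − 29 = 0.
Discriminant Δ = (tr M)² − 4·det M = 1 − (-116) = 117; √Δ = 10.816654.
λ = (tr M ± √Δ)/2 = (-1 ± 10.816654)/2, giving (tr M − √Δ)/2 = -5.9083 and (tr M + √Δ)/2 = 4.9083.

Eigenvalues sorted in increasing order: [-5.9083, 4.9083].


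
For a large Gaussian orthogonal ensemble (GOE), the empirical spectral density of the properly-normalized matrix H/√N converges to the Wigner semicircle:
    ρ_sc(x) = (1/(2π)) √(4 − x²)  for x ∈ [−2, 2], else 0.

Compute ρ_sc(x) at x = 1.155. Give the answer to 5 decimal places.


ρ_sc(x) = (1/(2π)) √(4 − x²). With x = 1.155:
  4 − x² = 4 − (1.155)² = 4 − 1.334025 = 2.665975.
  √(4 − x²) = 1.632781.
  1/(2π) = 0.159155.
  ρ_sc(1.155) = 0.159155 · 1.632781 = 0.259865.

Rounded to 5 decimal places: ρ_sc(1.155) ≈ 0.25987.


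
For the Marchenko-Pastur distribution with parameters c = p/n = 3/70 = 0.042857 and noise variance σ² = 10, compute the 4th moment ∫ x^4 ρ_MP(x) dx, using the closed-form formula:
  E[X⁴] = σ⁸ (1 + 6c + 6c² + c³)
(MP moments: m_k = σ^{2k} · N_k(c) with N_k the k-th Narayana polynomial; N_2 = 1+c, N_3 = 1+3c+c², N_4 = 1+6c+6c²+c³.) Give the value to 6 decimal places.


E[X⁴] = σ⁸ (1 + 6c + 6c² + c³) (fourth MP moment). With σ² = 10 (so σ⁸ = 10000) and c = 3/70 = 0.042857: E[X⁴] = 10000 · (1 + 6·0.042857 + 6·(0.042857)² + (0.042857)³) = 10000 · 1.268242.

So E[X^4] = 12682.419825.


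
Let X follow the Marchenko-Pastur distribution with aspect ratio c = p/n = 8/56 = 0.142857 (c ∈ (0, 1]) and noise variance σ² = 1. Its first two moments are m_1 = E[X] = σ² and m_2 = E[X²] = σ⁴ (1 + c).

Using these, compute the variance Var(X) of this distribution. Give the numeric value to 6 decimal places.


m_1 = E[X] = σ² = 1, so m_1² = 1.
m_2 = E[X²] = σ⁴ (1 + c) = 1 · (1 + 0.142857) = 1 · 1.142857 = 1.142857.
(Note m_2 − m_1² simplifies to c · σ⁴ = 0.142857 · 1.)

Var(X) = m_2 − m_1² = 1.142857 − 1 = 0.142857.


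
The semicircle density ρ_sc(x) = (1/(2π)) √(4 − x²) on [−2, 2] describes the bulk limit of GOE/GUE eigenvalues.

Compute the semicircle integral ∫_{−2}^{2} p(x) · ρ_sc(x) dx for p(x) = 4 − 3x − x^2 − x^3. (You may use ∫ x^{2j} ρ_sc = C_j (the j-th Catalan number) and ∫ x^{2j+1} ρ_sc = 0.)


Write p(x) = Σ a_i x^i, split into monomials and integrate each against ρ_sc separately.
Using ∫ x^{2j} ρ_sc = C_j = (1/(j+1)) C(2j, j) (Catalan numbers) and ∫ x^{2j+1} ρ_sc = 0 (odd monomials vanish by symmetry):
  i = 0 (even): a_0 · C_{0} = 4 · 1 = 4
  i = 1 (odd): ∫ x^1 ρ_sc = 0 (vanishes)
  i = 2 (even): a_2 · C_{1} = -1 · 1 = -1
  i = 3 (odd): ∫ x^3 ρ_sc = 0 (vanishes)

Summing the contributions: ∫_{−2}^{2} p(x) ρ_sc(x) dx = 4 + (-1) = 3.


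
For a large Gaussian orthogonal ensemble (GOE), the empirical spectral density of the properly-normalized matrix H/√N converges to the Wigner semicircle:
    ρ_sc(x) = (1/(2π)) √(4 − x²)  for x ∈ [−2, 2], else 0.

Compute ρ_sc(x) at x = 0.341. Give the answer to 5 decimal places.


ρ_sc(x) = (1/(2π)) √(4 − x²). With x = 0.341:
  4 − x² = 4 − (0.341)² = 4 − 0.116281 = 3.883719.
  √(4 − x²) = 1.970715.
  1/(2π) = 0.159155.
  ρ_sc(0.341) = 0.159155 · 1.970715 = 0.313649.

Rounded to 5 decimal places: ρ_sc(0.341) ≈ 0.31365.


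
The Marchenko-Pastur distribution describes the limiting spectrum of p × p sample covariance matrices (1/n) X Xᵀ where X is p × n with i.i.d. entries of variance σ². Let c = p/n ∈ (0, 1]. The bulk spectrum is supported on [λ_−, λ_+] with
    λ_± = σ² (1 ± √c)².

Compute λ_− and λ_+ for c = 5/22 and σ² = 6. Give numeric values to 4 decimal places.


c = 5/22 = 0.227273; √c = 0.476731.
λ_− = σ² (1 − √c)² = 6 · (1 − 0.476731)² = 6 · (0.523269)² = 1.642861.
λ_+ = σ² (1 + √c)² = 6 · (1 + 0.476731)² = 6 · (1.476731)² = 13.084412.

Rounded to 4 decimal places: λ_− ≈ 1.6429, λ_+ ≈ 13.0844.


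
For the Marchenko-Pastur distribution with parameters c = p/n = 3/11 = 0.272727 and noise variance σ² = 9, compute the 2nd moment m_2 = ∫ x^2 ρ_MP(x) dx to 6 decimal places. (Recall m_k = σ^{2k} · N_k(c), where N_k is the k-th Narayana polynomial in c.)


E[X²] = σ⁴ (1 + c) (second MP moment). With σ² = 9 (so σ⁴ = 81) and c = 3/11 = 0.272727: E[X²] = 81 · (1 + 0.272727) = 81 · 1.272727.

So E[X^2] = 103.090909.


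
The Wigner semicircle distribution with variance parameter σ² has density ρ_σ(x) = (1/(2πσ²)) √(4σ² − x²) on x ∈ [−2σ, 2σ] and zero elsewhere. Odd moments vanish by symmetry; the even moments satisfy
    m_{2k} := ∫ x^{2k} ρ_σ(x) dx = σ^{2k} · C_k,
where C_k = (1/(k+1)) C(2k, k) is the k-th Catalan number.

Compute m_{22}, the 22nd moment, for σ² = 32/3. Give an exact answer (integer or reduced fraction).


By the scaled semicircle moment identity, m_{2k} = σ^{2k} · C_k with k = 11.
C_11 = (1/(k+1)) · C(2k, k) = (1/12) · C(22, 11) = (1/12) · 705432 = 58786.
σ^{2k} = (σ²)^k = (32/3)^11 = 36028797018963968/177147.

Therefore m_{22} = σ^{22} · C_11 = (36028797018963968/177147) · 58786 = 2117988861556815822848/177147.


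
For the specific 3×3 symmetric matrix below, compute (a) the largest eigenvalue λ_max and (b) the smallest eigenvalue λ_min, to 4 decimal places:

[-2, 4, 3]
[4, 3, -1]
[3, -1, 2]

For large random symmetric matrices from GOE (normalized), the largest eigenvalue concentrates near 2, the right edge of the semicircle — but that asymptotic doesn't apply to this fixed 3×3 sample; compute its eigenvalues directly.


Since M is real symmetric, all three eigenvalues are real; they are the roots of det(λI − M) = λ³ − (tr M) λ² + s λ − det M, where s is the sum of the principal 2×2 minors.
tr M = -2 + 3 + 2 = 3.
s = ((-2)·3 − 4²) + ((-2)·2 − 3²) + (3·2 − (-1)²) = -22 + (-13) + 5 = -30.
det M (expand along row 1) = (-2)·5 − 4·11 + 3·(-13) = -93.
Characteristic polynomial: λ³ − 3λ² − 30λ + 93 = 0.
Substitute λ = y + (tr M)/3 = y + 1.000000 to remove the quadratic term: y³ + p·y + q = 0 with p = s − (tr M)²/3 = -33.000000 and q = −2(tr M)³/27 + (tr M)·s/3 − det M = 61.000000.
Three real roots ⇒ use the trigonometric (Viète) form: r = 2√(−p/3) = 6.633250, φ = arccos(3q/(p·r)) = arccos(-0.836009) = 2.560765 rad.
y_k = r·cos(φ/3 − 2πk/3) for k = 0, 1, 2 gives y = 4.359923, 2.149393, -6.509315.
λ_k = y_k + 1.000000 gives λ = 5.3599, 3.1494, -5.5093 (check: the sum is 3.0000 = tr M).

Hence λ_max = 5.3599 and λ_min = -5.5093.


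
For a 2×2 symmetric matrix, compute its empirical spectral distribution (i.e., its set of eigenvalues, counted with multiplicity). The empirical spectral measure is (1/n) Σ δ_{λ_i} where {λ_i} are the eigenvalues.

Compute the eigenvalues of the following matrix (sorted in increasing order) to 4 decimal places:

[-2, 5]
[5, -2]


Since M is real symmetric, both eigenvalues are real; they are the roots of det(λI − M) = λ² − (tr M) λ + det M.
tr M = -2 + (-2) = -4.
det M = (-2)·(-2) − 5² = 4 − 25 = -21.
Characteristic polynomial: λ² + 4λ − 21 = 0.
Discriminant Δ = (tr M)² − 4·det M = 16 − (-84) = 100; √Δ = 10.000000.
λ = (tr M ± √Δ)/2 = (-4 ± 10.000000)/2, giving (tr M − √Δ)/2 = -7.0000 and (tr M + √Δ)/2 = 3.0000.

Eigenvalues sorted in increasing order: [-7.0000, 3.0000].


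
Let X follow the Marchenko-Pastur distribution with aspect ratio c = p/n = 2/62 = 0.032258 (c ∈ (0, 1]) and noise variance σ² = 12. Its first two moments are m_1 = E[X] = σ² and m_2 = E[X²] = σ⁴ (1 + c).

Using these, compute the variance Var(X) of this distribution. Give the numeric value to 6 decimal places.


m_1 = E[X] = σ² = 12, so m_1² = 144.
m_2 = E[X²] = σ⁴ (1 + c) = 144 · (1 + 0.032258) = 144 · 1.032258 = 148.645161.
(Note m_2 − m_1² simplifies to c · σ⁴ = 0.032258 · 144.)

Var(X) = m_2 − m_1² = 148.645161 − 144 = 4.645161.


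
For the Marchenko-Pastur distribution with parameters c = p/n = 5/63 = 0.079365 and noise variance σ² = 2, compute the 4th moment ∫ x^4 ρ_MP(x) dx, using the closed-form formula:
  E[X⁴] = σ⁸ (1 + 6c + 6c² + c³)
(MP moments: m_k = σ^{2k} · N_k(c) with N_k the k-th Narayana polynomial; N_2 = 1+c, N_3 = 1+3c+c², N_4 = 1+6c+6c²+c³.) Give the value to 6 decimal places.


E[X⁴] = σ⁸ (1 + 6c + 6c² + c³) (fourth MP moment). With σ² = 2 (so σ⁸ = 16) and c = 5/63 = 0.079365: E[X⁴] = 16 · (1 + 6·0.079365 + 6·(0.079365)² + (0.079365)³) = 16 · 1.514483.

So E[X^4] = 24.231732.


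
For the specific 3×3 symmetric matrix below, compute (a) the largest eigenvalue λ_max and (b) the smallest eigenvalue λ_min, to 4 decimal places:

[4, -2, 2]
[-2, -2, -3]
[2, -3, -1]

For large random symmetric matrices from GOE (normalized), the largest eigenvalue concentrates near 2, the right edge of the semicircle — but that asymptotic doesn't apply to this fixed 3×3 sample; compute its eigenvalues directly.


Since M is real symmetric, all three eigenvalues are real; they are the roots of det(λI − M) = λ³ − (tr M) λ² + s λ − det M, where s is the sum of the principal 2×2 minors.
tr M = 4 + (-2) + (-1) = 1.
s = (4·(-2) − (-2)²) + (4·(-1) − 2²) + ((-2)·(-1) − (-3)²) = -12 + (-8) + (-7) = -27.
det M (expand along row 1) = 4·(-7) − (-2)·8 + 2·10 = 8.
Characteristic polynomial: λ³ − λ² − 27λ − 8 = 0.
Substitute λ = y + (tr M)/3 = y + 0.333333 to remove the quadratic term: y³ + p·y + q = 0 with p = s − (tr M)²/3 = -27.333333 and q = −2(tr M)³/27 + (tr M)·s/3 − det M = -17.074074.
Three real roots ⇒ use the trigonometric (Viète) form: r = 2√(−p/3) = 6.036923, φ = arccos(3q/(p·r)) = arccos(0.310420) = 1.255161 rad.
y_k = r·cos(φ/3 − 2πk/3) for k = 0, 1, 2 gives y = 5.516211, -0.633984, -4.882227.
λ_k = y_k + 0.333333 gives λ = 5.8495, -0.3007, -4.5489 (check: the sum is 1.0000 = tr M).

Hence λ_max = 5.8495 and λ_min = -4.5489.


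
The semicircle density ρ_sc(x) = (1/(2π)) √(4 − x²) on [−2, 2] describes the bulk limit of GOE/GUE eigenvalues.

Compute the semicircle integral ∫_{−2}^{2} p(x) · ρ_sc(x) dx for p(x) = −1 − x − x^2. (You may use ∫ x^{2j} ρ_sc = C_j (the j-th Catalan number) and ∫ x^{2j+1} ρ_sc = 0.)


Write p(x) = Σ a_i x^i, split into monomials and integrate each against ρ_sc separately.
Using ∫ x^{2j} ρ_sc = C_j = (1/(j+1)) C(2j, j) (Catalan numbers) and ∫ x^{2j+1} ρ_sc = 0 (odd monomials vanish by symmetry):
  i = 0 (even): a_0 · C_{0} = -1 · 1 = -1
  i = 1 (odd): ∫ x^1 ρ_sc = 0 (vanishes)
  i = 2 (even): a_2 · C_{1} = -1 · 1 = -1

Summing the contributions: ∫_{−2}^{2} p(x) ρ_sc(x) dx = (-1) + (-1) = -2.


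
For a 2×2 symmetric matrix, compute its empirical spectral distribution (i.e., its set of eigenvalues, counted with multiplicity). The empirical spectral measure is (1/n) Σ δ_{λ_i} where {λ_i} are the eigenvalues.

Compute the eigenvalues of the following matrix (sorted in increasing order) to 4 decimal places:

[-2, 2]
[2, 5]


Since M is real symmetric, both eigenvalues are real; they are the roots of det(λI − M) = λ² − (tr M) λ + det M.
tr M = -2 + 5 = 3.
det M = (-2)·5 − 2² = -10 − 4 = -14.
Characteristic polynomial: λ² − 3λ − 14 = 0.
Discriminant Δ = (tr M)² − 4·det M = 9 − (-56) = 65; √Δ = 8.062258.
λ = (tr M ± √Δ)/2 = (3 ± 8.062258)/2, giving (tr M − √Δ)/2 = -2.5311 and (tr M + √Δ)/2 = 5.5311.

Eigenvalues sorted in increasing order: [-2.5311, 5.5311].


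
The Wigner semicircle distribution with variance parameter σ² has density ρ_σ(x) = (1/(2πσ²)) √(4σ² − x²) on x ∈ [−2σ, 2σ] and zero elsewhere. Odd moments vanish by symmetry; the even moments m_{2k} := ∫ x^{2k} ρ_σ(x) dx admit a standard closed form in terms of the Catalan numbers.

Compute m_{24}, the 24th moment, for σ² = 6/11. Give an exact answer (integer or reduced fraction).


By the scaled semicircle moment identity, m_{2k} = σ^{2k} · C_k with k = 12.
C_12 = (1/(k+1)) · C(2k, k) = (1/13) · C(24, 12) = (1/13) · 2704156 = 208012.
σ^{2k} = (σ²)^k = (6/11)^12 = 2176782336/3138428376721.

Therefore m_{24} = σ^{24} · C_12 = (2176782336/3138428376721) · 208012 = 452796847276032/3138428376721.


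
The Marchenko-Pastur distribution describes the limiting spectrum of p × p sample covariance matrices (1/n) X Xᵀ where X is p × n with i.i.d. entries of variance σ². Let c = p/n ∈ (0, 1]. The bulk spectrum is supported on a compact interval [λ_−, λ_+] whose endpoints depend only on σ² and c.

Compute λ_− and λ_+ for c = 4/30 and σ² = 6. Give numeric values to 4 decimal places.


c = 4/30 = 0.133333; √c = 0.365148.
λ_− = σ² (1 − √c)² = 6 · (1 − 0.365148)² = 6 · (0.634852)² = 2.418220.
λ_+ = σ² (1 + √c)² = 6 · (1 + 0.365148)² = 6 · (1.365148)² = 11.181780.

Rounded to 4 decimal places: λ_− ≈ 2.4182, λ_+ ≈ 11.1818.


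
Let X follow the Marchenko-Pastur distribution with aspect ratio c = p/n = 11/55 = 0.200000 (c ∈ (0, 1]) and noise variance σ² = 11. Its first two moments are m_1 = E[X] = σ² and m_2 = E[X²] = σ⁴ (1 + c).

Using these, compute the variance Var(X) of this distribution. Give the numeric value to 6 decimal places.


m_1 = E[X] = σ² = 11, so m_1² = 121.
m_2 = E[X²] = σ⁴ (1 + c) = 121 · (1 + 0.200000) = 121 · 1.200000 = 145.200000.
(Note m_2 − m_1² simplifies to c · σ⁴ = 0.200000 · 121.)

Var(X) = m_2 − m_1² = 145.200000 − 121 = 24.200000.


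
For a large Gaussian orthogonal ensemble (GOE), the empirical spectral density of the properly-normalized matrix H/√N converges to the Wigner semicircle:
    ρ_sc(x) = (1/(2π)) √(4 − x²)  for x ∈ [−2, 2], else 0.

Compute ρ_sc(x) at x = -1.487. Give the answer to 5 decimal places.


ρ_sc(x) = (1/(2π)) √(4 − x²). With x = -1.487:
  4 − x² = 4 − (-1.487)² = 4 − 2.211169 = 1.788831.
  √(4 − x²) = 1.337472.
  1/(2π) = 0.159155.
  ρ_sc(-1.487) = 0.159155 · 1.337472 = 0.212865.

Rounded to 5 decimal places: ρ_sc(-1.487) ≈ 0.21287.


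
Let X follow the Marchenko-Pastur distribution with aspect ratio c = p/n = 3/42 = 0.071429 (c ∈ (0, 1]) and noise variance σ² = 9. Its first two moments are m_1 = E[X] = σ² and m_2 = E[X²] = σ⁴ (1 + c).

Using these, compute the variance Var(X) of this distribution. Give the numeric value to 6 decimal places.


m_1 = E[X] = σ² = 9, so m_1² = 81.
m_2 = E[X²] = σ⁴ (1 + c) = 81 · (1 + 0.071429) = 81 · 1.071429 = 86.785714.
(Note m_2 − m_1² simplifies to c · σ⁴ = 0.071429 · 81.)

Var(X) = m_2 − m_1² = 86.785714 − 81 = 5.785714.


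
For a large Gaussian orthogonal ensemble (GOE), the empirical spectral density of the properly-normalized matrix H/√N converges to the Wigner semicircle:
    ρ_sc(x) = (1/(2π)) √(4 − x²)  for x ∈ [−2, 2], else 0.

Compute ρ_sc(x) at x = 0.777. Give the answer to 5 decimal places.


ρ_sc(x) = (1/(2π)) √(4 − x²). With x = 0.777:
  4 − x² = 4 − (0.777)² = 4 − 0.603729 = 3.396271.
  √(4 − x²) = 1.842897.
  1/(2π) = 0.159155.
  ρ_sc(0.777) = 0.159155 · 1.842897 = 0.293306.

Rounded to 5 decimal places: ρ_sc(0.777) ≈ 0.29331.


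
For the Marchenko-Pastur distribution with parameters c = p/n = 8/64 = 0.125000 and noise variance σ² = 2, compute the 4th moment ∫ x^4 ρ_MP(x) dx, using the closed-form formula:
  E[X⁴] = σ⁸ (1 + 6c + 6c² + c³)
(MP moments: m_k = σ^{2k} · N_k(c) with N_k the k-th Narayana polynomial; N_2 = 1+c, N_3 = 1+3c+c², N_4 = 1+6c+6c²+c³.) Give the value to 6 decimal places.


E[X⁴] = σ⁸ (1 + 6c + 6c² + c³) (fourth MP moment). With σ² = 2 (so σ⁸ = 16) and c = 8/64 = 0.125000: E[X⁴] = 16 · (1 + 6·0.125000 + 6·(0.125000)² + (0.125000)³) = 16 · 1.845703.

So E[X^4] = 29.531250.


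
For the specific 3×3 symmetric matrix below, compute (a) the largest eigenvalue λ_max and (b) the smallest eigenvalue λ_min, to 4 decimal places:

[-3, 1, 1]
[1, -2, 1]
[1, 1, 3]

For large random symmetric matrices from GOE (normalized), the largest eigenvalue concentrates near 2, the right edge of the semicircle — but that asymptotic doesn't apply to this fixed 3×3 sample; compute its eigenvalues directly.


Since M is real symmetric, all three eigenvalues are real; they are the roots of det(λI − M) = λ³ − (tr M) λ² + s λ − det M, where s is the sum of the principal 2×2 minors.
tr M = -3 + (-2) + 3 = -2.
s = ((-3)·(-2) − 1²) + ((-3)·3 − 1²) + ((-2)·3 − 1²) = 5 + (-10) + (-7) = -12.
det M (expand along row 1) = (-3)·(-7) − 1·2 + 1·3 = 22.
Characteristic polynomial: λ³ + 2λ² − 12λ − 22 = 0.
Substitute λ = y + (tr M)/3 = y − 0.666667 to remove the quadratic term: y³ + p·y + q = 0 with p = s − (tr M)²/3 = -13.333333 and q = −2(tr M)³/27 + (tr M)·s/3 − det M = -13.407407.
Three real roots ⇒ use the trigonometric (Viète) form: r = 2√(−p/3) = 4.216370, φ = arccos(3q/(p·r)) = arccos(0.715465) = 0.773506 rad.
y_k = r·cos(φ/3 − 2πk/3) for k = 0, 1, 2 gives y = 4.076995, -1.107412, -2.969582.
λ_k = y_k − 0.666667 gives λ = 3.4103, -1.7741, -3.6362 (check: the sum is -2.0000 = tr M).

Hence λ_max = 3.4103 and λ_min = -3.6362.


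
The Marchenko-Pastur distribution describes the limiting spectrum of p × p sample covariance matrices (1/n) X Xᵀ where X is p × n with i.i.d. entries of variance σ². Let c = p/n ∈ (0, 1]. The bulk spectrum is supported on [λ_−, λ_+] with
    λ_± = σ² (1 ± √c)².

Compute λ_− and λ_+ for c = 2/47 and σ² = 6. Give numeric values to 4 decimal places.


c = 2/47 = 0.042553; √c = 0.206284.
λ_− = σ² (1 − √c)² = 6 · (1 − 0.206284)² = 6 · (0.793716)² = 3.779908.
λ_+ = σ² (1 + √c)² = 6 · (1 + 0.206284)² = 6 · (1.206284)² = 8.730730.

Rounded to 4 decimal places: λ_− ≈ 3.7799, λ_+ ≈ 8.7307.


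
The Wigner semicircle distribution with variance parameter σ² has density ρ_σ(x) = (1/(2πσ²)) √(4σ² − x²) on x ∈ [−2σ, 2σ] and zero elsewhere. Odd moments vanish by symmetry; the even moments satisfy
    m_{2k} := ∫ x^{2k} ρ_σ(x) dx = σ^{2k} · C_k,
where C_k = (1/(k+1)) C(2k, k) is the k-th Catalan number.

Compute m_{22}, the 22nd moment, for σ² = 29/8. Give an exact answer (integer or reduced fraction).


By the scaled semicircle moment identity, m_{2k} = σ^{2k} · C_k with k = 11.
C_11 = (1/(k+1)) · C(2k, k) = (1/12) · C(22, 11) = (1/12) · 705432 = 58786.
σ^{2k} = (σ²)^k = (29/8)^11 = 12200509765705829/8589934592.

Therefore m_{22} = σ^{22} · C_11 = (12200509765705829/8589934592) · 58786 = 358609583543391431797/4294967296.


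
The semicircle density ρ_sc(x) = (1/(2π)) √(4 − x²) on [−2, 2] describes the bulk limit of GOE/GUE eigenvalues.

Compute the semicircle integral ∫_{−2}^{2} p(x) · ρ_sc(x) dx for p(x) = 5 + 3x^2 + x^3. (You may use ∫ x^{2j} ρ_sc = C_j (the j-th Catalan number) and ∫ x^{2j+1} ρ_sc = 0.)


Write p(x) = Σ a_i x^i, split into monomials and integrate each against ρ_sc separately.
Using ∫ x^{2j} ρ_sc = C_j = (1/(j+1)) C(2j, j) (Catalan numbers) and ∫ x^{2j+1} ρ_sc = 0 (odd monomials vanish by symmetry):
  i = 0 (even): a_0 · C_{0} = 5 · 1 = 5
  i = 2 (even): a_2 · C_{1} = 3 · 1 = 3
  i = 3 (odd): ∫ x^3 ρ_sc = 0 (vanishes)

Summing the contributions: ∫_{−2}^{2} p(x) ρ_sc(x) dx = 5 + 3 = 8.


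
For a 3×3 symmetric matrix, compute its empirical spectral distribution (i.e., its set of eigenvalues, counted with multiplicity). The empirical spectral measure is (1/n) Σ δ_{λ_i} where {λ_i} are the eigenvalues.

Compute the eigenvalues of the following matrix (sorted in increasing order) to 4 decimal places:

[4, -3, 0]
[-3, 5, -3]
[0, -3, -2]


Since M is real symmetric, all three eigenvalues are real; they are the roots of det(λI − M) = λ³ − (tr M) λ² + s λ − det M, where s is the sum of the principal 2×2 minors.
tr M = 4 + 5 + (-2) = 7.
s = (4·5 − (-3)²) + (4·(-2) − 0²) + (5·(-2) − (-3)²) = 11 + (-8) + (-19) = -16.
det M (expand along row 1) = 4·(-19) − (-3)·6 + 0·9 = -58.
Characteristic polynomial: λ³ − 7λ² − 16λ + 58 = 0.
Substitute λ = y + (tr M)/3 = y + 2.333333 to remove the quadratic term: y³ + p·y + q = 0 with p = s − (tr M)²/3 = -32.333333 and q = −2(tr M)³/27 + (tr M)·s/3 − det M = -4.740741.
Three real roots ⇒ use the trigonometric (Viète) form: r = 2√(−p/3) = 6.565905, φ = arccos(3q/(p·r)) = arccos(0.066992) = 1.503754 rad.
y_k = r·cos(φ/3 − 2πk/3) for k = 0, 1, 2 gives y = 5.758180, -0.146719, -5.611462.
λ_k = y_k + 2.333333 gives λ = 8.0915, 2.1866, -3.2781 (check: the sum is 7.0000 = tr M).

Eigenvalues sorted in increasing order: [-3.2781, 2.1866, 8.0915].


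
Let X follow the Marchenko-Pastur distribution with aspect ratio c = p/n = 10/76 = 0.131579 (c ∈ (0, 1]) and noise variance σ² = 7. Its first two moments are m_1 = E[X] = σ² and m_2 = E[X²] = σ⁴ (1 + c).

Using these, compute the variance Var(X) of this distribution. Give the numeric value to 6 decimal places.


m_1 = E[X] = σ² = 7, so m_1² = 49.
m_2 = E[X²] = σ⁴ (1 + c) = 49 · (1 + 0.131579) = 49 · 1.131579 = 55.447368.
(Note m_2 − m_1² simplifies to c · σ⁴ = 0.131579 · 49.)

Var(X) = m_2 − m_1² = 55.447368 − 49 = 6.447368.


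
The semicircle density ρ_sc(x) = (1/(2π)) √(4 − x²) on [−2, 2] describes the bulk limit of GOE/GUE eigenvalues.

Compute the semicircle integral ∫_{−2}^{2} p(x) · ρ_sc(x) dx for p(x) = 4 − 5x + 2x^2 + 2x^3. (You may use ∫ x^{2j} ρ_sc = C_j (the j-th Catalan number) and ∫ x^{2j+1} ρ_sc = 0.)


Write p(x) = Σ a_i x^i, split into monomials and integrate each against ρ_sc separately.
Using ∫ x^{2j} ρ_sc = C_j = (1/(j+1)) C(2j, j) (Catalan numbers) and ∫ x^{2j+1} ρ_sc = 0 (odd monomials vanish by symmetry):
  i = 0 (even): a_0 · C_{0} = 4 · 1 = 4
  i = 1 (odd): ∫ x^1 ρ_sc = 0 (vanishes)
  i = 2 (even): a_2 · C_{1} = 2 · 1 = 2
  i = 3 (odd): ∫ x^3 ρ_sc = 0 (vanishes)

Summing the contributions: ∫_{−2}^{2} p(x) ρ_sc(x) dx = 4 + 2 = 6.


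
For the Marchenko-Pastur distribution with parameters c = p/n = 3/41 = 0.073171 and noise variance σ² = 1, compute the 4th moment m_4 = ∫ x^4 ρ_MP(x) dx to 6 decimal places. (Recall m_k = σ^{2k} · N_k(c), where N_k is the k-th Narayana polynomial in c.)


E[X⁴] = σ⁸ (1 + 6c + 6c² + c³) (fourth MP moment). With σ² = 1 (so σ⁸ = 1) and c = 3/41 = 0.073171: E[X⁴] = 1 · (1 + 6·0.073171 + 6·(0.073171)² + (0.073171)³) = 1 · 1.471540.

So E[X^4] = 1.471540.


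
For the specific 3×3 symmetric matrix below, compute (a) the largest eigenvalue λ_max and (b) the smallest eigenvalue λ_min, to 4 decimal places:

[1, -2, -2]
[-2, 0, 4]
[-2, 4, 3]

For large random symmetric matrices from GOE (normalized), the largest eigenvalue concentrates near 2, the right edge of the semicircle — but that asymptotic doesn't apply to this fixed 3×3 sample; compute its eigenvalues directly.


Since M is real symmetric, all three eigenvalues are real; they are the roots of det(λI − M) = λ³ − (tr M) λ² + s λ − det M, where s is the sum of the principal 2×2 minors.
tr M = 1 + 0 + 3 = 4.
s = (1·0 − (-2)²) + (1·3 − (-2)²) + (0·3 − 4²) = -4 + (-1) + (-16) = -21.
det M (expand along row 1) = 1·(-16) − (-2)·2 + (-2)·(-8) = 4.
Characteristic polynomial: λ³ − 4λ² − 21λ − 4 = 0.
Substitute λ = y + (tr M)/3 = y + 1.333333 to remove the quadratic term: y³ + p·y + q = 0 with p = s − (tr M)²/3 = -26.333333 and q = −2(tr M)³/27 + (tr M)·s/3 − det M = -36.740741.
Three real roots ⇒ use the trigonometric (Viète) form: r = 2√(−p/3) = 5.925463, φ = arccos(3q/(p·r)) = arccos(0.706384) = 0.786419 rad.
y_k = r·cos(φ/3 − 2πk/3) for k = 0, 1, 2 gives y = 5.723035, -1.531674, -4.191361.
λ_k = y_k + 1.333333 gives λ = 7.0564, -0.1983, -2.8580 (check: the sum is 4.0000 = tr M).

Hence λ_max = 7.0564 and λ_min = -2.8580.


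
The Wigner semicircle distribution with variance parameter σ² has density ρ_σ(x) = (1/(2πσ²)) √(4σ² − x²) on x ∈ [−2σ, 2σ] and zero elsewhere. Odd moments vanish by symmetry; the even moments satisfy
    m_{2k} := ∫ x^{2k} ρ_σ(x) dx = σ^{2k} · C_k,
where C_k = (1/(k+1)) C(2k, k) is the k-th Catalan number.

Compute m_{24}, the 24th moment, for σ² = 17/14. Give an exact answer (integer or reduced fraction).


By the scaled semicircle moment identity, m_{2k} = σ^{2k} · C_k with k = 12.
C_12 = (1/(k+1)) · C(2k, k) = (1/13) · C(24, 12) = (1/13) · 2704156 = 208012.
σ^{2k} = (σ²)^k = (17/14)^12 = 582622237229761/56693912375296.

Therefore m_{24} = σ^{24} · C_12 = (582622237229761/56693912375296) · 208012 = 4328300600379894469/2024782584832.


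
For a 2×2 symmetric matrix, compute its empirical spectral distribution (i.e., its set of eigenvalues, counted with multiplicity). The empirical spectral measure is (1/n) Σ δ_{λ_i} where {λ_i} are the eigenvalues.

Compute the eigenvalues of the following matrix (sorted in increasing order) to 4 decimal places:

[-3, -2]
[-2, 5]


Since M is real symmetric, both eigenvalues are real; they are the roots of det(λI − M) = λ² − (tr M) λ + det M.
tr M = -3 + 5 = 2.
det M = (-3)·5 − (-2)² = -15 − 4 = -19.
Characteristic polynomial: λ² − 2λ − 19 = 0.
Discriminant Δ = (tr M)² − 4·det M = 4 − (-76) = 80; √Δ = 8.944272.
λ = (tr M ± √Δ)/2 = (2 ± 8.944272)/2, giving (tr M − √Δ)/2 = -3.4721 and (tr M + √Δ)/2 = 5.4721.

Eigenvalues sorted in increasing order: [-3.4721, 5.4721].


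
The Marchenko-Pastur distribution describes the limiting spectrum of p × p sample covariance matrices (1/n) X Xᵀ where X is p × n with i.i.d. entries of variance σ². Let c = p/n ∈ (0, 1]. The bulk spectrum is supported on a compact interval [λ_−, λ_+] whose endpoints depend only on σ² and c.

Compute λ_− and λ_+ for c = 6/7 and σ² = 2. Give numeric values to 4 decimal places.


c = 6/7 = 0.857143; √c = 0.925820.
λ_− = σ² (1 − √c)² = 2 · (1 − 0.925820)² = 2 · (0.074180)² = 0.011005.
λ_+ = σ² (1 + √c)² = 2 · (1 + 0.925820)² = 2 · (1.925820)² = 7.417566.

Rounded to 4 decimal places: λ_− ≈ 0.0110, λ_+ ≈ 7.4176.
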